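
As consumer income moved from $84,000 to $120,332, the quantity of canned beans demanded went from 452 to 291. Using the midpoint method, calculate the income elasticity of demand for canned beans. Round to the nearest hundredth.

-1.22

%ΔQ = (291 − 452)/[(452+291)/2] = -161/371.5 ≈ -0.4334.
%ΔY = (120,332 − 84,000)/[(84,000+120,332)/2] = 36332/102166 ≈ 0.3556.
E_I = %ΔQ/%ΔY ≈ -1.22.
E_I < 0: inferior good.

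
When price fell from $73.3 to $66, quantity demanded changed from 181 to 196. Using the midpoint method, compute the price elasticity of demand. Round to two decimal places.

%ΔQ = (196 − 181)/[(181 + 196)/2] = 15/188.5 ≈ 0.0796.
%Δp = (66 − 73.3)/[(73.3 + 66)/2] = -7.3/69.65 ≈ -0.1048.
Arc elasticity E = %ΔQ/%Δp ≈ 0.0796/-0.1048 ≈ -0.76.
|E| < 1: demand is inelastic over this range.

-0.76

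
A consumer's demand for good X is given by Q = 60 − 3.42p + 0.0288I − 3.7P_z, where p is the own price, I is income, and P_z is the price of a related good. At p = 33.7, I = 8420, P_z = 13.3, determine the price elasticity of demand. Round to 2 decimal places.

-0.83

At the given point, Q = 60 − 3.42(33.7) + 0.0288(8420) − 3.7(13.3) = 60 − 115.254 + 242.496 − 49.21 = 138.032.
∂Q/∂p = −3.42, so E_p = (−3.42)·(33.7/138.032) ≈ -0.83.
|E_p| < 1: demand is inelastic.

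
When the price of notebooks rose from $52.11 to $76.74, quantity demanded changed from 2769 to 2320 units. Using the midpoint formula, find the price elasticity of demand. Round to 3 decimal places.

%Δq = (2320 − 2769)/[(2769 + 2320)/2] = -449/2544.5 ≈ -0.1765.
%ΔP = (76.74 − 52.11)/[(52.11 + 76.74)/2] = 24.63/64.425 ≈ 0.3823.
Arc elasticity E = %Δq/%ΔP ≈ -0.1765/0.3823 ≈ -0.462.
|E| < 1: demand is inelastic over this range.

-0.462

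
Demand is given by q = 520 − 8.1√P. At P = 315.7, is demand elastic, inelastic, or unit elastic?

At P = 315.7, q = 376.0796.
dq/dP = −8.1/(2√P) = −8.1/(2·17.7679).
Point elasticity E = (dq/dP)·(P/q) = -0.2279 × 315.7/376.0796 ≈ -0.191.
|E| ≈ 0.191 < 1, so demand is inelastic.

inelastic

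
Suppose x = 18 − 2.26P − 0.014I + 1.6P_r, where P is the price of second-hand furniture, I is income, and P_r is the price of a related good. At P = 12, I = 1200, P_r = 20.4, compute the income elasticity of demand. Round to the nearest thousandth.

Substituting, x = 18 − 2.26(12) − 0.014(1200) + 1.6(20.4) = 18 − 27.12 − 16.8 + 32.64 = 6.72.
∂x/∂I = −0.014, so E_I = -0.014·(1200/6.72) ≈ -2.500.
E_I < 0: inferior good.

-2.500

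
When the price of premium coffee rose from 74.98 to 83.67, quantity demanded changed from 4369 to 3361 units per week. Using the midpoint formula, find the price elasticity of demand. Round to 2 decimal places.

%ΔQ = (3361 − 4369)/[(4369 + 3361)/2] = -1008/3865 ≈ -0.2608.
%Δp = (83.67 − 74.98)/[(74.98 + 83.67)/2] = 8.69/79.325 ≈ 0.1095.
Arc elasticity E = %ΔQ/%Δp ≈ -0.2608/0.1095 ≈ -2.38.
|E| > 1: demand is elastic over this range.

-2.38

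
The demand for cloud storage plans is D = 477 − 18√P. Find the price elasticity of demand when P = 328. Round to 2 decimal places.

At P = 328, D = 151.0061.
dD/dP = −18/(2√P) = −18/(2·18.1108).
Point elasticity E = (dD/dP)·(P/D) = -0.4969 × 328/151.0061 ≈ -1.08.
|E| > 1, so demand is elastic at this price.

-1.08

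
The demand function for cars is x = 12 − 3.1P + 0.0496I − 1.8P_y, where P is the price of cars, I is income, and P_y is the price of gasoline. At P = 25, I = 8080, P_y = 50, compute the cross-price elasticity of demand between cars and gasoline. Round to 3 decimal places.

-0.367

First evaluate x: 12 − 3.1(25) + 0.0496(8080) − 1.8(50) = 12 − 77.5 + 400.768 − 90 = 245.268.
∂x/∂P_y = −1.8, so E_xy = -1.8·(50/245.268) ≈ -0.367.
E_xy < 0: the goods are complements.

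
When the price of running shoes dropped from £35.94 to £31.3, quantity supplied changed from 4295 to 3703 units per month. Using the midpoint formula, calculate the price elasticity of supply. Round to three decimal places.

%ΔQ = (3703 − 4295)/[(4295 + 3703)/2] = -592/3999 ≈ -0.1480.
%ΔP = (31.3 − 35.94)/[(35.94 + 31.3)/2] = -4.64/33.62 ≈ -0.1380.
Arc elasticity E = %ΔQ/%ΔP ≈ -0.1480/-0.1380 ≈ 1.073.
|E| > 1: supply is elastic over this range.

1.073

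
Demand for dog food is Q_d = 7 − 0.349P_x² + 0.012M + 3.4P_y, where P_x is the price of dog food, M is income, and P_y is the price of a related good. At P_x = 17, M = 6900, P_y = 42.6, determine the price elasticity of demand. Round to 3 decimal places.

At the given point, Q_d = 7 − 0.349(17)² + 0.012(6900) + 3.4(42.6) = 7 − 100.861 + 82.8 + 144.84 = 133.779.
∂Q_d/∂P_x = −2·0.349·P_x = -11.866, so E_p = -11.866·(17/133.779) ≈ -1.508.
|E_p| > 1: demand is elastic.

-1.508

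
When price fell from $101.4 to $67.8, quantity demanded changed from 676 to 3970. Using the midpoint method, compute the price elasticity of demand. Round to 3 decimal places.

%ΔQ = (3970 − 676)/[(676 + 3970)/2] = 3294/2323 ≈ 1.4180.
%ΔP = (67.8 − 101.4)/[(101.4 + 67.8)/2] = -33.6/84.6 ≈ -0.3972.
Arc elasticity E = %ΔQ/%ΔP ≈ 1.4180/-0.3972 ≈ -3.570.
|E| > 1: demand is elastic over this range.

-3.570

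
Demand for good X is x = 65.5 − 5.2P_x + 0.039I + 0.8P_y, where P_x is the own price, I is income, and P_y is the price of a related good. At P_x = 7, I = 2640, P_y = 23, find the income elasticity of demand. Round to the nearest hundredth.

0.68

Substituting, x = 65.5 − 5.2(7) + 0.039(2640) + 0.8(23) = 65.5 − 36.4 + 102.96 + 18.4 = 150.46.
∂x/∂I = +0.039, so E_I = 0.039·(2640/150.46) ≈ 0.68.
E_I ∈ (0,1): normal good (necessity).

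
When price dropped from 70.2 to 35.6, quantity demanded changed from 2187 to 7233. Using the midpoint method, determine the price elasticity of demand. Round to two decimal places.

%ΔQ = (7233 − 2187)/[(2187 + 7233)/2] = 5046/4710 ≈ 1.0713.
%Δp = (35.6 − 70.2)/[(70.2 + 35.6)/2] = -34.6/52.9 ≈ -0.6541.
Arc elasticity E = %ΔQ/%Δp ≈ 1.0713/-0.6541 ≈ -1.64.
|E| > 1: demand is elastic over this range.

-1.64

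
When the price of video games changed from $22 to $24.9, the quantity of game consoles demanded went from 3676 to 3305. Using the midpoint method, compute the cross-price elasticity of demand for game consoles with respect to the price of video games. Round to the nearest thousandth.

%ΔQ_x = (3305 − 3676)/[(3676+3305)/2] = -371/3490.5 ≈ -0.1063.
%ΔP_y = (24.9 − 22)/[(22+24.9)/2] ≈ 0.1237.
E_xy = -0.1063/0.1237 ≈ -0.859.
E_xy < 0, so game consoles and video games are complements.

-0.859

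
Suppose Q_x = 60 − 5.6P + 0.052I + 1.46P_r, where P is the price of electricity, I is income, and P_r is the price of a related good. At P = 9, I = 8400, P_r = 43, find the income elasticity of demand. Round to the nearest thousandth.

Substituting, Q_x = 60 − 5.6(9) + 0.052(8400) + 1.46(43) = 60 − 50.4 + 436.8 + 62.78 = 509.18.
∂Q_x/∂I = +0.052, so E_I = 0.052·(8400/509.18) ≈ 0.858.
E_I ∈ (0,1): normal good (necessity).

0.858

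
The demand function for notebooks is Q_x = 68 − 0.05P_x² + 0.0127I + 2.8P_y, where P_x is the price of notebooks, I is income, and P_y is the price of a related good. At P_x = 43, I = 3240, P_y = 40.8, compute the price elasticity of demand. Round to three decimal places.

Substituting, Q_x = 68 − 0.05(43)² + 0.0127(3240) + 2.8(40.8) = 68 − 92.45 + 41.148 + 114.24 = 130.938.
∂Q_x/∂P_x = −2·0.05·P_x = -4.3, so E_p = -4.3·(43/130.938) ≈ -1.412.
|E_p| > 1: demand is elastic.

-1.412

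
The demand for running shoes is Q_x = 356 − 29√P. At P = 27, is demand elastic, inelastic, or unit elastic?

inelastic

At P = 27, Q_x = 205.3116.
dQ_x/dP = −29/(2√P) = −29/(2·5.1962).
Point elasticity E = (dQ_x/dP)·(P/Q_x) = -2.7905 × 27/205.3116 ≈ -0.367.
|E| ≈ 0.367 < 1, so demand is inelastic.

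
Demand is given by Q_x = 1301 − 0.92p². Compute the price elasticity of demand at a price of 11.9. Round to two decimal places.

-0.22

At p = 11.9, Q_x = 1170.7188.
dQ_x/dp = −2·0.92·p = −21.896.
Point elasticity E = (dQ_x/dp)·(p/Q_x) = -21.896 × 11.9/1170.7188 ≈ -0.22.
|E| < 1, so demand is inelastic at this price.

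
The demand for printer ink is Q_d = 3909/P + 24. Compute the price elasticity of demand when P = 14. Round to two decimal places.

-0.92

At P = 14, Q_d = 303.2143.
dQ_d/dP = −3909/P² = −19.9439.
Point elasticity E = (dQ_d/dP)·(P/Q_d) = -19.9439 × 14/303.2143 ≈ -0.92.
|E| < 1, so demand is inelastic at this price.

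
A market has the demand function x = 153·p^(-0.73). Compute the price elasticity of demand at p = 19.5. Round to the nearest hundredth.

For a Cobb–Douglas (constant-elasticity) form x = A·p^α·…, the elasticity with respect to p equals the exponent α at every point.
Here the exponent on p is -0.73, so the price elasticity of demand is -0.73.

-0.73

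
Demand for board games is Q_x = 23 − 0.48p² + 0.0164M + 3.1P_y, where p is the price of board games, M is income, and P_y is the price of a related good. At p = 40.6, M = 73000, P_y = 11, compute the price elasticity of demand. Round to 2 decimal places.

Substituting, Q_x = 23 − 0.48(40.6)² + 0.0164(73000) + 3.1(11) = 23 − 791.2128 + 1197.2 + 34.1 = 463.0872.
∂Q_x/∂p = −2·0.48·p = -38.976, so E_p = -38.976·(40.6/463.0872) ≈ -3.42.
|E_p| > 1: demand is elastic.

-3.42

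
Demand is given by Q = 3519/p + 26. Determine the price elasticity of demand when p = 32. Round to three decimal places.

At p = 32, Q = 135.9688.
dQ/dp = −3519/p² = −3.4365.
Point elasticity E = (dQ/dp)·(p/Q) = -3.4365 × 32/135.9688 ≈ -0.809.
|E| < 1, so demand is inelastic at this price.

-0.809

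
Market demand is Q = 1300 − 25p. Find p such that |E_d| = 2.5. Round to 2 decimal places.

37.14

Set −bp/(a − bp) = −2.5 ⇒ bp = 2.5(a − bp) ⇒ bp(1+2.5) = 2.5·a.
p = 2.5·1300/(25·3.5) ≈ 37.14.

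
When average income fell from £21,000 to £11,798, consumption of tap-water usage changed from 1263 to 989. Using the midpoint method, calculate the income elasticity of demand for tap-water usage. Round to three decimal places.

%ΔQ = (989 − 1263)/[(1263+989)/2] = -274/1126 ≈ -0.2433.
%ΔI = (11,798 − 21,000)/[(21,000+11,798)/2] = -9202/16399 ≈ -0.5611.
E_I = %ΔQ/%ΔI ≈ 0.434.
E_I ∈ (0,1): normal good (necessity).

0.434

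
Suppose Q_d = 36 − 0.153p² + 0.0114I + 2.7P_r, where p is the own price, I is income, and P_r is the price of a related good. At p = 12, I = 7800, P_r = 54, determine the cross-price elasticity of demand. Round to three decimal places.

First evaluate Q_d: 36 − 0.153(12)² + 0.0114(7800) + 2.7(54) = 36 − 22.032 + 88.92 + 145.8 = 248.688.
∂Q_d/∂P_r = +2.7, so E_xy = 2.7·(54/248.688) ≈ 0.586.
E_xy > 0: the goods are substitutes.

0.586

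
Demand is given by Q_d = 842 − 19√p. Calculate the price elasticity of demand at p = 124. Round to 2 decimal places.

At p = 124, Q_d = 630.425.
dQ_d/dp = −19/(2√p) = −19/(2·11.1355).
Point elasticity E = (dQ_d/dp)·(p/Q_d) = -0.8531 × 124/630.425 ≈ -0.17.
|E| < 1, so demand is inelastic at this price.

-0.17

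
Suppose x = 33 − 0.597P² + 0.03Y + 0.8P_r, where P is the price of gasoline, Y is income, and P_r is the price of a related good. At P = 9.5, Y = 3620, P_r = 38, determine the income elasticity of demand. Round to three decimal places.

0.919

Evaluating quantity at (P, Y, P_r) gives x = 33 − 0.597(9.5)² + 0.03(3620) + 0.8(38) = 33 − 53.8793 + 108.6 + 30.4 = 118.1208.
∂x/∂Y = +0.03, so E_I = 0.03·(3620/118.1208) ≈ 0.919.
E_I ∈ (0,1): normal good (necessity).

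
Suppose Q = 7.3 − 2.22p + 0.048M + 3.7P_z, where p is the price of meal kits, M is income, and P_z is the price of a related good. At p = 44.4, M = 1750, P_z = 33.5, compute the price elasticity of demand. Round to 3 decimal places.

Substituting, Q = 7.3 − 2.22(44.4) + 0.048(1750) + 3.7(33.5) = 7.3 − 98.568 + 84 + 123.95 = 116.682.
∂Q/∂p = −2.22, so E_p = (−2.22)·(44.4/116.682) ≈ -0.845.
|E_p| < 1: demand is inelastic.

-0.845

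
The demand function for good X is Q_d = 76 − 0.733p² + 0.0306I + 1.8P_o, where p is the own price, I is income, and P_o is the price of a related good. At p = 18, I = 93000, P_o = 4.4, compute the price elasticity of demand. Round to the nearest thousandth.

Evaluating quantity at (p, I, P_o) gives Q_d = 76 − 0.733(18)² + 0.0306(93000) + 1.8(4.4) = 76 − 237.492 + 2845.8 + 7.92 = 2692.228.
∂Q_d/∂p = −2·0.733·p = -26.388, so E_p = -26.388·(18/2692.228) ≈ -0.176.
|E_p| < 1: demand is inelastic.

-0.176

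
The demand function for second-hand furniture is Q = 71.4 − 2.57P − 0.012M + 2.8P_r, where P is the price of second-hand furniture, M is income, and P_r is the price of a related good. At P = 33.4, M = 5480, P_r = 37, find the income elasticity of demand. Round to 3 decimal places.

Evaluating quantity at (P, M, P_r) gives Q = 71.4 − 2.57(33.4) − 0.012(5480) + 2.8(37) = 71.4 − 85.838 − 65.76 + 103.6 = 23.402.
∂Q/∂M = −0.012, so E_I = -0.012·(5480/23.402) ≈ -2.810.
E_I < 0: inferior good.

-2.810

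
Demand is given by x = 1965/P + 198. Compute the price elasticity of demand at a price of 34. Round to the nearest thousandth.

-0.226

At P = 34, x = 255.7941.
dx/dP = −1965/P² = −1.6998.
Point elasticity E = (dx/dP)·(P/x) = -1.6998 × 34/255.7941 ≈ -0.226.
|E| < 1, so demand is inelastic at this price.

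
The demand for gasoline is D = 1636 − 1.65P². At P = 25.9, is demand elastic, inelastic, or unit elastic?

elastic

At P = 25.9, D = 529.1635.
dD/dP = −2·1.65·P = −85.47.
Point elasticity E = (dD/dP)·(P/D) = -85.47 × 25.9/529.1635 ≈ -4.183.
|E| ≈ 4.183 > 1, so demand is elastic.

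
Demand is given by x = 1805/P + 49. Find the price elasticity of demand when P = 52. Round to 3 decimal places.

-0.415

At P = 52, x = 83.7115.
dx/dP = −1805/P² = −0.6675.
Point elasticity E = (dx/dP)·(P/x) = -0.6675 × 52/83.7115 ≈ -0.415.
|E| < 1, so demand is inelastic at this price.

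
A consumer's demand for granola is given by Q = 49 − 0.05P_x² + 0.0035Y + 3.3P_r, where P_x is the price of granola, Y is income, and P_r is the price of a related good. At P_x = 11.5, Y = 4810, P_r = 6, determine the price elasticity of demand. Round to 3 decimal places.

-0.167

Q = 49 − 0.05(11.5)² + 0.0035(4810) + 3.3(6) = 49 − 6.6125 + 16.835 + 19.8 = 79.0225.
∂Q/∂P_x = −2·0.05·P_x = -1.15, so E_p = -1.15·(11.5/79.0225) ≈ -0.167.
|E_p| < 1: demand is inelastic.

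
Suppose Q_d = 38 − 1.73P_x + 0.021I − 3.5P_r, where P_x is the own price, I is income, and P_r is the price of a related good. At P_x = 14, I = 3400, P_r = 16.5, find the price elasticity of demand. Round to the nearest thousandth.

First evaluate Q_d: 38 − 1.73(14) + 0.021(3400) − 3.5(16.5) = 38 − 24.22 + 71.4 − 57.75 = 27.43.
∂Q_d/∂P_x = −1.73, so E_p = (−1.73)·(14/27.43) ≈ -0.883.
|E_p| < 1: demand is inelastic.

-0.883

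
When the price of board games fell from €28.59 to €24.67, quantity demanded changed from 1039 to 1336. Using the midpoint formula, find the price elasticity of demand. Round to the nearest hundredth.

-1.70

%Δq = (1336 − 1039)/[(1039 + 1336)/2] = 297/1187.5 ≈ 0.2501.
%Δp = (24.67 − 28.59)/[(28.59 + 24.67)/2] = -3.92/26.63 ≈ -0.1472.
Arc elasticity E = %Δq/%Δp ≈ 0.2501/-0.1472 ≈ -1.70.
|E| > 1: demand is elastic over this range.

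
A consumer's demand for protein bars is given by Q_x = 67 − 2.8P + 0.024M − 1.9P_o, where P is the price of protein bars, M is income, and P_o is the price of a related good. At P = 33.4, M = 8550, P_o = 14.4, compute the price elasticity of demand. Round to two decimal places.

-0.62

Substituting, Q_x = 67 − 2.8(33.4) + 0.024(8550) − 1.9(14.4) = 67 − 93.52 + 205.2 − 27.36 = 151.32.
∂Q_x/∂P = −2.8, so E_p = (−2.8)·(33.4/151.32) ≈ -0.62.
|E_p| < 1: demand is inelastic.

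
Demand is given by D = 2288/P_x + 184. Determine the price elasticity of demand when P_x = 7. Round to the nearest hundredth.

-0.64

At P_x = 7, D = 510.8571.
dD/dP_x = −2288/P_x² = −46.6939.
Point elasticity E = (dD/dP_x)·(P_x/D) = -46.6939 × 7/510.8571 ≈ -0.64.
|E| < 1, so demand is inelastic at this price.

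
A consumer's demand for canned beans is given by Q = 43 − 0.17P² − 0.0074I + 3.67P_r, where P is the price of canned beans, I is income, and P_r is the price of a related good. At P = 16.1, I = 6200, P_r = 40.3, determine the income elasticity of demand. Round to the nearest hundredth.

Substituting, Q = 43 − 0.17(16.1)² − 0.0074(6200) + 3.67(40.3) = 43 − 44.0657 − 45.88 + 147.901 = 100.9553.
∂Q/∂I = −0.0074, so E_I = -0.0074·(6200/100.9553) ≈ -0.45.
E_I < 0: inferior good.

-0.45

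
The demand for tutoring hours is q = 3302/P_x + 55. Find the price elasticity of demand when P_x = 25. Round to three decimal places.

-0.706

At P_x = 25, q = 187.08.
dq/dP_x = −3302/P_x² = −5.2832.
Point elasticity E = (dq/dP_x)·(P_x/q) = -5.2832 × 25/187.08 ≈ -0.706.
|E| < 1, so demand is inelastic at this price.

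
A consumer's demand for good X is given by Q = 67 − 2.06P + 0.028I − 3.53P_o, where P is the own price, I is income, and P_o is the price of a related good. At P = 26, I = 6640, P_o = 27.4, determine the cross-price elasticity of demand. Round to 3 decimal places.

Q = 67 − 2.06(26) + 0.028(6640) − 3.53(27.4) = 67 − 53.56 + 185.92 − 96.722 = 102.638.
∂Q/∂P_o = −3.53, so E_xy = -3.53·(27.4/102.638) ≈ -0.942.
E_xy < 0: the goods are complements.

-0.942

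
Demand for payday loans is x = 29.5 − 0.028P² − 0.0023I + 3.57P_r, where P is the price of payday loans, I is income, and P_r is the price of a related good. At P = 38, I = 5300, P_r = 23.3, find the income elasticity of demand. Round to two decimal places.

First evaluate x: 29.5 − 0.028(38)² − 0.0023(5300) + 3.57(23.3) = 29.5 − 40.432 − 12.19 + 83.181 = 60.059.
∂x/∂I = −0.0023, so E_I = -0.0023·(5300/60.059) ≈ -0.20.
E_I < 0: inferior good.

-0.20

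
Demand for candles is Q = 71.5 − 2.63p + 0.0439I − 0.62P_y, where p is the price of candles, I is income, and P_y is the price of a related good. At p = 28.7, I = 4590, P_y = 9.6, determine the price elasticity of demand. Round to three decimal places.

-0.394

At the given point, Q = 71.5 − 2.63(28.7) + 0.0439(4590) − 0.62(9.6) = 71.5 − 75.481 + 201.501 − 5.952 = 191.568.
∂Q/∂p = −2.63, so E_p = (−2.63)·(28.7/191.568) ≈ -0.394.
|E_p| < 1: demand is inelastic.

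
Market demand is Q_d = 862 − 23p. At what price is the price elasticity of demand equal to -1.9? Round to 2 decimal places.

24.55

Set −bp/(a − bp) = −1.9 ⇒ bp = 1.9(a − bp) ⇒ bp(1+1.9) = 1.9·a.
p = 1.9·862/(23·2.9) ≈ 24.55.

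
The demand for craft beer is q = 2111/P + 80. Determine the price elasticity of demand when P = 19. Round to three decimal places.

-0.581

At P = 19, q = 191.1053.
dq/dP = −2111/P² = −5.8476.
Point elasticity E = (dq/dP)·(P/q) = -5.8476 × 19/191.1053 ≈ -0.581.
|E| < 1, so demand is inelastic at this price.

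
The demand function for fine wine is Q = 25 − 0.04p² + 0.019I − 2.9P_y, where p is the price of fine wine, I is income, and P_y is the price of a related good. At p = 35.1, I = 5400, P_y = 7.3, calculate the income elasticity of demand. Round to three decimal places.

Evaluating quantity at (p, I, P_y) gives Q = 25 − 0.04(35.1)² + 0.019(5400) − 2.9(7.3) = 25 − 49.2804 + 102.6 − 21.17 = 57.1496.
∂Q/∂I = +0.019, so E_I = 0.019·(5400/57.1496) ≈ 1.795.
E_I > 1: normal good (luxury).

1.795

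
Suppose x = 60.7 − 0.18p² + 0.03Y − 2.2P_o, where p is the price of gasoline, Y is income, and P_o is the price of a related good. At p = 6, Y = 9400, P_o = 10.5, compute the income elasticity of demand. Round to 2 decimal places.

0.90

At the given point, x = 60.7 − 0.18(6)² + 0.03(9400) − 2.2(10.5) = 60.7 − 6.48 + 282 − 23.1 = 313.12.
∂x/∂Y = +0.03, so E_I = 0.03·(9400/313.12) ≈ 0.90.
E_I ∈ (0,1): normal good (necessity).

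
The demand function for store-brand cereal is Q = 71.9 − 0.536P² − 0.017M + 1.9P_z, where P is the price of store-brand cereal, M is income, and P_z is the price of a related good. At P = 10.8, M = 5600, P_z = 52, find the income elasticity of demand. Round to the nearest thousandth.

Evaluating quantity at (P, M, P_z) gives Q = 71.9 − 0.536(10.8)² − 0.017(5600) + 1.9(52) = 71.9 − 62.519 − 95.2 + 98.8 = 12.981.
∂Q/∂M = −0.017, so E_I = -0.017·(5600/12.981) ≈ -7.334.
E_I < 0: inferior good.

-7.334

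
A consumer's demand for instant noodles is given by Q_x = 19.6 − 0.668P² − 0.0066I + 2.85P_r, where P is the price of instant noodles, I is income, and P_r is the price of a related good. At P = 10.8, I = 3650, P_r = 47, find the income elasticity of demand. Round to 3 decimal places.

-0.467

First evaluate Q_x: 19.6 − 0.668(10.8)² − 0.0066(3650) + 2.85(47) = 19.6 − 77.9155 − 24.09 + 133.95 = 51.5445.
∂Q_x/∂I = −0.0066, so E_I = -0.0066·(3650/51.5445) ≈ -0.467.
E_I < 0: inferior good.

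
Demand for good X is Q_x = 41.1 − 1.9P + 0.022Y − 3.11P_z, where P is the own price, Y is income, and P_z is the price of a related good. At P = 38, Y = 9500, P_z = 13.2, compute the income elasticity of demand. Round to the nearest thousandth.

1.527

Substituting, Q_x = 41.1 − 1.9(38) + 0.022(9500) − 3.11(13.2) = 41.1 − 72.2 + 209 − 41.052 = 136.848.
∂Q_x/∂Y = +0.022, so E_I = 0.022·(9500/136.848) ≈ 1.527.
E_I > 1: normal good (luxury).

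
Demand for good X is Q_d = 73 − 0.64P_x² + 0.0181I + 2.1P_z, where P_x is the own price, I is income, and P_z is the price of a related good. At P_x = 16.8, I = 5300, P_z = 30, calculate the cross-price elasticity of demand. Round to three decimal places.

At the given point, Q_d = 73 − 0.64(16.8)² + 0.0181(5300) + 2.1(30) = 73 − 180.6336 + 95.93 + 63 = 51.2964.
∂Q_d/∂P_z = +2.1, so E_xy = 2.1·(30/51.2964) ≈ 1.228.
E_xy > 0: the goods are substitutes.

1.228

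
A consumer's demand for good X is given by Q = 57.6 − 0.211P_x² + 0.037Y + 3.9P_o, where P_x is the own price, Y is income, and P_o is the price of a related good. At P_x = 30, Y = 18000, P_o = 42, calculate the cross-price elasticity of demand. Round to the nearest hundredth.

0.23

First evaluate Q: 57.6 − 0.211(30)² + 0.037(18000) + 3.9(42) = 57.6 − 189.9 + 666 + 163.8 = 697.5.
∂Q/∂P_o = +3.9, so E_xy = 3.9·(42/697.5) ≈ 0.23.
E_xy > 0: the goods are substitutes.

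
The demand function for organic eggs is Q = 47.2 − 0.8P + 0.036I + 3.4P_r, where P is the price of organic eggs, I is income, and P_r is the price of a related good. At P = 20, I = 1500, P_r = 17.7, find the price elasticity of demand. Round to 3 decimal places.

-0.110

Evaluating quantity at (P, I, P_r) gives Q = 47.2 − 0.8(20) + 0.036(1500) + 3.4(17.7) = 47.2 − 16 + 54 + 60.18 = 145.38.
∂Q/∂P = −0.8, so E_p = (−0.8)·(20/145.38) ≈ -0.110.
|E_p| < 1: demand is inelastic.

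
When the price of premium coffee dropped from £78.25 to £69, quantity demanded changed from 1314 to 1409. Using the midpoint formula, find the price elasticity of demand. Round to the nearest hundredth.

-0.56

%ΔQ = (1409 − 1314)/[(1314 + 1409)/2] = 95/1361.5 ≈ 0.0698.
%ΔP = (69 − 78.25)/[(78.25 + 69)/2] = -9.25/73.625 ≈ -0.1256.
Arc elasticity E = %ΔQ/%ΔP ≈ 0.0698/-0.1256 ≈ -0.56.
|E| < 1: demand is inelastic over this range.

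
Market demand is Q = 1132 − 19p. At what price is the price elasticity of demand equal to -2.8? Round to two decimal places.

43.90

Set −bp/(a − bp) = −2.8 ⇒ bp = 2.8(a − bp) ⇒ bp(1+2.8) = 2.8·a.
p = 2.8·1132/(19·3.8) ≈ 43.90.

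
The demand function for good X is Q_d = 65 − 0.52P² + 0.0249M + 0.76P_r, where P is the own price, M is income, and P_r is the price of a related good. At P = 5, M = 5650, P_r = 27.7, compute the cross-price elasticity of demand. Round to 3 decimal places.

0.098

At the given point, Q_d = 65 − 0.52(5)² + 0.0249(5650) + 0.76(27.7) = 65 − 13 + 140.685 + 21.052 = 213.737.
∂Q_d/∂P_r = +0.76, so E_xy = 0.76·(27.7/213.737) ≈ 0.098.
E_xy > 0: the goods are substitutes.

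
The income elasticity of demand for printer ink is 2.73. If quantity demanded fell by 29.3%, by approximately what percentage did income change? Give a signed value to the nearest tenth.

%ΔQ ≈ E × %ΔI ⇒ %ΔI = %ΔQ / E = (-29.3%)/(2.73) ≈ -10.7%.

-10.7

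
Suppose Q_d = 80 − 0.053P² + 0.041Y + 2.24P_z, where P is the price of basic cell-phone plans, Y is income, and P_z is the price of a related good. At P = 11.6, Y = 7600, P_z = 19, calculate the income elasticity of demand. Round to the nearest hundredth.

At the given point, Q_d = 80 − 0.053(11.6)² + 0.041(7600) + 2.24(19) = 80 − 7.1317 + 311.6 + 42.56 = 427.0283.
∂Q_d/∂Y = +0.041, so E_I = 0.041·(7600/427.0283) ≈ 0.73.
E_I ∈ (0,1): normal good (necessity).

0.73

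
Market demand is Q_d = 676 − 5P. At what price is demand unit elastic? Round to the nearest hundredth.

67.60

For linear demand Q_d = a − bP, E = −bP/(a − bP). |E| = 1 ⇒ bP = a − bP ⇒ P = a/(2b).
P = 676/(2·5) = 67.60.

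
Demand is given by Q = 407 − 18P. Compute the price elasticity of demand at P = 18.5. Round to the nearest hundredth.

At P = 18.5, Q = 74.
dQ/dP = −18.
Point elasticity E = (dQ/dP)·(P/Q) = -18 × 18.5/74 ≈ -4.50.
|E| > 1, so demand is elastic at this price.

-4.50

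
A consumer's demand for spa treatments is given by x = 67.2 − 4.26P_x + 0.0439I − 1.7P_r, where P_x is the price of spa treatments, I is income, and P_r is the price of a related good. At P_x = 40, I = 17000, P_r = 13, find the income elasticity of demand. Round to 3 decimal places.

x = 67.2 − 4.26(40) + 0.0439(17000) − 1.7(13) = 67.2 − 170.4 + 746.3 − 22.1 = 621.
∂x/∂I = +0.0439, so E_I = 0.0439·(17000/621) ≈ 1.202.
E_I > 1: normal good (luxury).

1.202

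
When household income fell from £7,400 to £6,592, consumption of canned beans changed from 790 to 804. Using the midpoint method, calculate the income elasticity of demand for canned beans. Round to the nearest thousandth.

%ΔQ = (804 − 790)/[(790+804)/2] = 14/797 ≈ 0.0176.
%ΔI = (6,592 − 7,400)/[(7,400+6,592)/2] = -808/6996 ≈ -0.1155.
E_I = %ΔQ/%ΔI ≈ -0.152.
E_I < 0: inferior good.

-0.152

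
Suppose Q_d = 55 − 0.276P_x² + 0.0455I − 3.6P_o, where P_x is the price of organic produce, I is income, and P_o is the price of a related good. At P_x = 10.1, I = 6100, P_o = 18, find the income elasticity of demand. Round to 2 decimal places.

1.16

Q_d = 55 − 0.276(10.1)² + 0.0455(6100) − 3.6(18) = 55 − 28.1548 + 277.55 − 64.8 = 239.5952.
∂Q_d/∂I = +0.0455, so E_I = 0.0455·(6100/239.5952) ≈ 1.16.
E_I > 1: normal good (luxury).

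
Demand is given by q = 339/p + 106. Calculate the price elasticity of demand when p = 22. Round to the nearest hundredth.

-0.13

At p = 22, q = 121.4091.
dq/dp = −339/p² = −0.7004.
Point elasticity E = (dq/dp)·(p/q) = -0.7004 × 22/121.4091 ≈ -0.13.
|E| < 1, so demand is inelastic at this price.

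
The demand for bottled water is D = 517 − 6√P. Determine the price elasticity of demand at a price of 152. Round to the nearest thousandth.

-0.083

At P = 152, D = 443.027.
dD/dP = −6/(2√P) = −6/(2·12.3288).
Point elasticity E = (dD/dP)·(P/D) = -0.2433 × 152/443.027 ≈ -0.083.
|E| < 1, so demand is inelastic at this price.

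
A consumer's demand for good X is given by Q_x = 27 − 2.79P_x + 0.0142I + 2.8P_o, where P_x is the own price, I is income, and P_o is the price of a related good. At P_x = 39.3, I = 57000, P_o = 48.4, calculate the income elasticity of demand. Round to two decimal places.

0.94

Evaluating quantity at (P_x, I, P_o) gives Q_x = 27 − 2.79(39.3) + 0.0142(57000) + 2.8(48.4) = 27 − 109.647 + 809.4 + 135.52 = 862.273.
∂Q_x/∂I = +0.0142, so E_I = 0.0142·(57000/862.273) ≈ 0.94.
E_I ∈ (0,1): normal good (necessity).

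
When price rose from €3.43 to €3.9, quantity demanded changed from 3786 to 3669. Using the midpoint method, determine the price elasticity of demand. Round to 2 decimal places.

%Δq = (3669 − 3786)/[(3786 + 3669)/2] = -117/3727.5 ≈ -0.0314.
%Δp = (3.9 − 3.43)/[(3.43 + 3.9)/2] = 0.47/3.665 ≈ 0.1282.
Arc elasticity E = %Δq/%Δp ≈ -0.0314/0.1282 ≈ -0.24.
|E| < 1: demand is inelastic over this range.

-0.24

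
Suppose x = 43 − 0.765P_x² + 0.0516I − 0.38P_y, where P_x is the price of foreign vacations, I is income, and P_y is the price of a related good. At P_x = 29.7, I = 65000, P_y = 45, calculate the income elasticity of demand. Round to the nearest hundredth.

At the given point, x = 43 − 0.765(29.7)² + 0.0516(65000) − 0.38(45) = 43 − 674.7989 + 3354 − 17.1 = 2705.1012.
∂x/∂I = +0.0516, so E_I = 0.0516·(65000/2705.1012) ≈ 1.24.
E_I > 1: normal good (luxury).

1.24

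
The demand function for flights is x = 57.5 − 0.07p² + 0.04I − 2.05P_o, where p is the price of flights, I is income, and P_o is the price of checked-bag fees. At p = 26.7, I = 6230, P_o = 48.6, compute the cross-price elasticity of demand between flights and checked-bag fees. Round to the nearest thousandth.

At the given point, x = 57.5 − 0.07(26.7)² + 0.04(6230) − 2.05(48.6) = 57.5 − 49.9023 + 249.2 − 99.63 = 157.1677.
∂x/∂P_o = −2.05, so E_xy = -2.05·(48.6/157.1677) ≈ -0.634.
E_xy < 0: the goods are complements.

-0.634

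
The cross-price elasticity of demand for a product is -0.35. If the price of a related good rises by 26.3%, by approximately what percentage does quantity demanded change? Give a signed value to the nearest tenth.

-9.2

%ΔQ ≈ E × %ΔP_y = (-0.35) × (26.3%) ≈ -9.2%.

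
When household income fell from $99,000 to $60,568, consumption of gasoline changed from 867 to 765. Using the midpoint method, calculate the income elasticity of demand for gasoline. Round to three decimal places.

%ΔQ = (765 − 867)/[(867+765)/2] = -102/816 ≈ -0.1250.
%ΔI = (60,568 − 99,000)/[(99,000+60,568)/2] = -38432/79784 ≈ -0.4817.
E_I = %ΔQ/%ΔI ≈ 0.259.
E_I ∈ (0,1): normal good (necessity).

0.259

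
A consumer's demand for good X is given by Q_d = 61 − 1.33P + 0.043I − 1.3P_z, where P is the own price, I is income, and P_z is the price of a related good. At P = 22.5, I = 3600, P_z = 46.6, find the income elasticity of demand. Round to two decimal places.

Evaluating quantity at (P, I, P_z) gives Q_d = 61 − 1.33(22.5) + 0.043(3600) − 1.3(46.6) = 61 − 29.925 + 154.8 − 60.58 = 125.295.
∂Q_d/∂I = +0.043, so E_I = 0.043·(3600/125.295) ≈ 1.24.
E_I > 1: normal good (luxury).

1.24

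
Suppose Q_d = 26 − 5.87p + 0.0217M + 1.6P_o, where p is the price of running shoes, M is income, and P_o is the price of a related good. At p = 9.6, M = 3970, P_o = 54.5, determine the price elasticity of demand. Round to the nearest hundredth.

-0.39

Q_d = 26 − 5.87(9.6) + 0.0217(3970) + 1.6(54.5) = 26 − 56.352 + 86.149 + 87.2 = 142.997.
∂Q_d/∂p = −5.87, so E_p = (−5.87)·(9.6/142.997) ≈ -0.39.
|E_p| < 1: demand is inelastic.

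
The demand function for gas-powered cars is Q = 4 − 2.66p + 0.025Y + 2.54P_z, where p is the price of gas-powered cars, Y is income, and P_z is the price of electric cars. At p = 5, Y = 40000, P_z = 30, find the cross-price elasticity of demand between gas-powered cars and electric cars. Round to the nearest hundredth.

0.07

Evaluating quantity at (p, Y, P_z) gives Q = 4 − 2.66(5) + 0.025(40000) + 2.54(30) = 4 − 13.3 + 1000 + 76.2 = 1066.9.
∂Q/∂P_z = +2.54, so E_xy = 2.54·(30/1066.9) ≈ 0.07.
E_xy > 0: the goods are substitutes.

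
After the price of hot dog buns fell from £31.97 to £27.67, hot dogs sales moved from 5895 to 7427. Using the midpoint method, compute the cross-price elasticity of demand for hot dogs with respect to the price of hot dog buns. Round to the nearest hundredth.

-1.59

%ΔQ_x = (7427 − 5895)/[(5895+7427)/2] = 1532/6661 ≈ 0.2300.
%ΔP_y = (27.67 − 31.97)/[(31.97+27.67)/2] ≈ -0.1442.
E_xy = 0.2300/-0.1442 ≈ -1.59.
E_xy < 0, so hot dogs and hot dog buns are complements.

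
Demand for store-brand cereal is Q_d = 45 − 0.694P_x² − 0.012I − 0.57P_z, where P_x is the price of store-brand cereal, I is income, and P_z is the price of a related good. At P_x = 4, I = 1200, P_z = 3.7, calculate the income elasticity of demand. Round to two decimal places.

-0.83

Evaluating quantity at (P_x, I, P_z) gives Q_d = 45 − 0.694(4)² − 0.012(1200) − 0.57(3.7) = 45 − 11.104 − 14.4 − 2.109 = 17.387.
∂Q_d/∂I = −0.012, so E_I = -0.012·(1200/17.387) ≈ -0.83.
E_I < 0: inferior good.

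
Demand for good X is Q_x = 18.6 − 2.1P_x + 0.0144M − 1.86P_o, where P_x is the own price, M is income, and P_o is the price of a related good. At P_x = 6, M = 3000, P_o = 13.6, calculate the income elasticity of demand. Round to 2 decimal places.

At the given point, Q_x = 18.6 − 2.1(6) + 0.0144(3000) − 1.86(13.6) = 18.6 − 12.6 + 43.2 − 25.296 = 23.904.
∂Q_x/∂M = +0.0144, so E_I = 0.0144·(3000/23.904) ≈ 1.81.
E_I > 1: normal good (luxury).

1.81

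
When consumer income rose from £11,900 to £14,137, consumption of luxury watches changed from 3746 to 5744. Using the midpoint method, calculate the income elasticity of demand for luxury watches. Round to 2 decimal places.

%ΔQ = (5744 − 3746)/[(3746+5744)/2] = 1998/4745 ≈ 0.4211.
%ΔI = (14,137 − 11,900)/[(11,900+14,137)/2] = 2237/13018.5 ≈ 0.1718.
E_I = %ΔQ/%ΔI ≈ 2.45.
E_I > 1: normal good (luxury).

2.45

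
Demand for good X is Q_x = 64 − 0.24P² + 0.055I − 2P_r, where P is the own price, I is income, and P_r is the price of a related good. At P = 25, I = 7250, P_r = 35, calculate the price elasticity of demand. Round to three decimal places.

-1.236

Q_x = 64 − 0.24(25)² + 0.055(7250) − 2(35) = 64 − 150 + 398.75 − 70 = 242.75.
∂Q_x/∂P = −2·0.24·P = -12, so E_p = -12·(25/242.75) ≈ -1.236.
|E_p| > 1: demand is elastic.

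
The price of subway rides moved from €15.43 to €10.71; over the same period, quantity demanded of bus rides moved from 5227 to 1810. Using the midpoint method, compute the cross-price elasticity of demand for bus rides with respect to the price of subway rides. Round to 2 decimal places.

2.69

%ΔQ_x = (1810 − 5227)/[(5227+1810)/2] = -3417/3518.5 ≈ -0.9712.
%ΔP_y = (10.71 − 15.43)/[(15.43+10.71)/2] ≈ -0.3611.
E_xy = -0.9712/-0.3611 ≈ 2.69.
E_xy > 0, so bus rides and subway rides are substitutes.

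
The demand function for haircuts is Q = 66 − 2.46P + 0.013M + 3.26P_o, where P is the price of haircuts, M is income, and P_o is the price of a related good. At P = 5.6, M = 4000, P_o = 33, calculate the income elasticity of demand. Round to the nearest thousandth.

0.246

Evaluating quantity at (P, M, P_o) gives Q = 66 − 2.46(5.6) + 0.013(4000) + 3.26(33) = 66 − 13.776 + 52 + 107.58 = 211.804.
∂Q/∂M = +0.013, so E_I = 0.013·(4000/211.804) ≈ 0.246.
E_I ∈ (0,1): normal good (necessity).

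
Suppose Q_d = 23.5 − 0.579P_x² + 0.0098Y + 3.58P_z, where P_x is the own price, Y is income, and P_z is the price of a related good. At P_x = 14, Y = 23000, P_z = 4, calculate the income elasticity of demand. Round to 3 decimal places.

Q_d = 23.5 − 0.579(14)² + 0.0098(23000) + 3.58(4) = 23.5 − 113.484 + 225.4 + 14.32 = 149.736.
∂Q_d/∂Y = +0.0098, so E_I = 0.0098·(23000/149.736) ≈ 1.505.
E_I > 1: normal good (luxury).

1.505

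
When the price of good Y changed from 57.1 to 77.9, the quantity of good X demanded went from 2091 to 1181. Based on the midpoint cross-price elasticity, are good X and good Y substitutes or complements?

complements

%ΔQ_x = (1181 − 2091)/[(2091+1181)/2] = -910/1636 ≈ -0.5562.
%ΔP_y = (77.9 − 57.1)/[(57.1+77.9)/2] ≈ 0.3081.
E_xy = -0.5562/0.3081 ≈ -1.805.
E_xy < 0, so the goods are complements.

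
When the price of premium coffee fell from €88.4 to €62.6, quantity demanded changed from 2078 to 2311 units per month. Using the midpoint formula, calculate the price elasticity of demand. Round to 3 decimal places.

-0.311

%ΔQ = (2311 − 2078)/[(2078 + 2311)/2] = 233/2194.5 ≈ 0.1062.
%Δp = (62.6 − 88.4)/[(88.4 + 62.6)/2] = -25.8/75.5 ≈ -0.3417.
Arc elasticity E = %ΔQ/%Δp ≈ 0.1062/-0.3417 ≈ -0.311.
|E| < 1: demand is inelastic over this range.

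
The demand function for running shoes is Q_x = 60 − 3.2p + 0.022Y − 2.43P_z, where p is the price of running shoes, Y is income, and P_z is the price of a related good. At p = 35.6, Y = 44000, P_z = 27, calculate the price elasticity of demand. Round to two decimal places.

At the given point, Q_x = 60 − 3.2(35.6) + 0.022(44000) − 2.43(27) = 60 − 113.92 + 968 − 65.61 = 848.47.
∂Q_x/∂p = −3.2, so E_p = (−3.2)·(35.6/848.47) ≈ -0.13.
|E_p| < 1: demand is inelastic.

-0.13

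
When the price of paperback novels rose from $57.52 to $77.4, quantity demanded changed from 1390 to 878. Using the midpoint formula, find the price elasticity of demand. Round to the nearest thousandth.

-1.532

%Δq = (878 − 1390)/[(1390 + 878)/2] = -512/1134 ≈ -0.4515.
%Δp = (77.4 − 57.52)/[(57.52 + 77.4)/2] = 19.88/67.46 ≈ 0.2947.
Arc elasticity E = %Δq/%Δp ≈ -0.4515/0.2947 ≈ -1.532.
|E| > 1: demand is elastic over this range.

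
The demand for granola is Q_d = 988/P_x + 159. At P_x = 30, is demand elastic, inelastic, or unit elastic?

inelastic

At P_x = 30, Q_d = 191.9333.
dQ_d/dP_x = −988/P_x² = −1.0978.
Point elasticity E = (dQ_d/dP_x)·(P_x/Q_d) = -1.0978 × 30/191.9333 ≈ -0.172.
|E| ≈ 0.172 < 1, so demand is inelastic.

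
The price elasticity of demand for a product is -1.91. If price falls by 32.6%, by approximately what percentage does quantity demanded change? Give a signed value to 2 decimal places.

%ΔQ ≈ E × %ΔP = (-1.91) × (-32.6%) ≈ 62.27%.

62.27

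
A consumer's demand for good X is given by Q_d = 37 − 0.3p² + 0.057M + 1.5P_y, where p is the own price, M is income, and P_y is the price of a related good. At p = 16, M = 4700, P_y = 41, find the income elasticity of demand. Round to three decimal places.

0.925

At the given point, Q_d = 37 − 0.3(16)² + 0.057(4700) + 1.5(41) = 37 − 76.8 + 267.9 + 61.5 = 289.6.
∂Q_d/∂M = +0.057, so E_I = 0.057·(4700/289.6) ≈ 0.925.
E_I ∈ (0,1): normal good (necessity).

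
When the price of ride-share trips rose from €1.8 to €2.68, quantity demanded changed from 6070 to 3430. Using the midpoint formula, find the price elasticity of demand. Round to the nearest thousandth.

%Δq = (3430 − 6070)/[(6070 + 3430)/2] = -2640/4750 ≈ -0.5558.
%ΔP = (2.68 − 1.8)/[(1.8 + 2.68)/2] = 0.88/2.24 ≈ 0.3929.
Arc elasticity E = %Δq/%ΔP ≈ -0.5558/0.3929 ≈ -1.415.
|E| > 1: demand is elastic over this range.

-1.415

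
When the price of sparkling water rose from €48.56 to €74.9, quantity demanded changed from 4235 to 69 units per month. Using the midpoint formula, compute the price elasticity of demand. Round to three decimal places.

-4.537

%Δq = (69 − 4235)/[(4235 + 69)/2] = -4166/2152 ≈ -1.9359.
%ΔP = (74.9 − 48.56)/[(48.56 + 74.9)/2] = 26.34/61.73 ≈ 0.4267.
Arc elasticity E = %Δq/%ΔP ≈ -1.9359/0.4267 ≈ -4.537.
|E| > 1: demand is elastic over this range.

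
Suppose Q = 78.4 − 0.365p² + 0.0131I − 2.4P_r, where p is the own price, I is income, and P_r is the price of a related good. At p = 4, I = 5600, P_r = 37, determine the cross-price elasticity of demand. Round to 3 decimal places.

At the given point, Q = 78.4 − 0.365(4)² + 0.0131(5600) − 2.4(37) = 78.4 − 5.84 + 73.36 − 88.8 = 57.12.
∂Q/∂P_r = −2.4, so E_xy = -2.4·(37/57.12) ≈ -1.555.
E_xy < 0: the goods are complements.

-1.555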